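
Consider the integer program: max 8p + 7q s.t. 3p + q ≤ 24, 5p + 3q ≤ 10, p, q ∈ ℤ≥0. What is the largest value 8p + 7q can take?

21

Relaxing integrality, the LP optimum is 23.33 at (p,q) = (0, 3.33), which is not an integer point.
(p,q)=(0,3): 3·0+1·3=3≤24, 5·0+3·3=9≤10, objective 21.
(p,q)=(0,2): 3·0+1·2=2≤24, 5·0+3·2=6≤10, objective 14.
No feasible integer point exceeds 21.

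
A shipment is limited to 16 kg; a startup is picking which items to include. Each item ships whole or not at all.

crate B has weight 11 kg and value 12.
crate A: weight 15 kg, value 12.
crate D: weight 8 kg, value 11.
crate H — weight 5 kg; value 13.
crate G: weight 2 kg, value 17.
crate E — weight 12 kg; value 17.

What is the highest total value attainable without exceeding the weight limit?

41

Allowing fractional choices, the relaxed optimum would be about 42.8, but items are indivisible.
crate D + crate H + crate G: weight 8 + 5 + 2 = 15 ≤ 16, value 11 + 13 + 17 = 41.
crate H + crate G: weight 5 + 2 = 7 ≤ 16, value 13 + 17 = 30.
crate G + crate E: weight 2 + 12 = 14 ≤ 16, value 17 + 17 = 34.
Best is crate D, crate H, and crate G with total value 41.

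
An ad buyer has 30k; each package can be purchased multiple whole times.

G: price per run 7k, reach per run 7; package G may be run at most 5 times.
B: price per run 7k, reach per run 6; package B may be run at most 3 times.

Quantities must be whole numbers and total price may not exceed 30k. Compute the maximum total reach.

Take 4×G: price 28 ≤ 30, reach 4·7 = 28.
No other integer combination yields more.

28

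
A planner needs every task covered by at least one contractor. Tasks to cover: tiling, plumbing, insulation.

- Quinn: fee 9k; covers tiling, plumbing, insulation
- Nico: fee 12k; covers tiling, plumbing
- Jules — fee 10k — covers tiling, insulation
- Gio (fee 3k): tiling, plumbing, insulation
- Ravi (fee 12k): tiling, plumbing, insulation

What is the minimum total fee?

3

Gio alone covers tiling, plumbing, insulation — every task.
Total fee: 3.
No cover costs less than 3.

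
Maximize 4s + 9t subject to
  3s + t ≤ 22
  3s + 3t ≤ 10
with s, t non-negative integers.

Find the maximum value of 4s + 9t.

(s,t)=(0,3): 3·0+1·3=3≤22, 3·0+3·3=9≤10, objective 27.
(s,t)=(1,2): 3·1+1·2=5≤22, 3·1+3·2=9≤10, objective 22.
(s,t)=(0,2): 3·0+1·2=2≤22, 3·0+3·2=6≤10, objective 18.
Maximum is 27 at (s,t)=(0,3).

27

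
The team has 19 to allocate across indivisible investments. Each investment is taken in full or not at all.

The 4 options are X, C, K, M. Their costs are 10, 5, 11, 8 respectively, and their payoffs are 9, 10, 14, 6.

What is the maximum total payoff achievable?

24

Allowing fractional choices, the relaxed optimum would be about 26.7, but investments are indivisible.
X + C: cost 10 + 5 = 15 ≤ 19, payoff 9 + 10 = 19.
K + M: cost 11 + 8 = 19 ≤ 19, payoff 14 + 6 = 20.
C + K: cost 5 + 11 = 16 ≤ 19, payoff 10 + 14 = 24.
Best is C and K with total payoff 24.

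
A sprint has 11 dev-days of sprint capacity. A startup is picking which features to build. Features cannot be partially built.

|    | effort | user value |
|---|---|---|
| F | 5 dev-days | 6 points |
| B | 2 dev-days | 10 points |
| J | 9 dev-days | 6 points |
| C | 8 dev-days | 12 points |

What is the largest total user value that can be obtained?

22

B + C: effort 2 + 8 = 10 ≤ 11, user value 10 + 12 = 22.
F + B: effort 5 + 2 = 7 ≤ 11, user value 6 + 10 = 16.
B + J: effort 2 + 9 = 11 ≤ 11, user value 10 + 6 = 16.
Best is B and C with total user value 22.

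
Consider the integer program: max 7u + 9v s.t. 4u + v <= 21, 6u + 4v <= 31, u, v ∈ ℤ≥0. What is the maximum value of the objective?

63

(u,v)=(0,7): 4·0+1·7=7≤21, 6·0+4·7=28≤31, objective 63.
(u,v)=(1,6): 4·1+1·6=10≤21, 6·1+4·6=30≤31, objective 61.
No feasible integer point exceeds 63.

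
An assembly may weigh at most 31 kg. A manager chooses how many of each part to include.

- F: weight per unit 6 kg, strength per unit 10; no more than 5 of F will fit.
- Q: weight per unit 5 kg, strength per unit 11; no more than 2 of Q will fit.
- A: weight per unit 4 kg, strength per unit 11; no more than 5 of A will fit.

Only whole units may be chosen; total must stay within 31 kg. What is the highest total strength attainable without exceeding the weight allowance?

77

This is a bounded integer knapsack.
A has the best ratio (11/4); taking only A gives at most 5×11 = 55 (stopped by the supply cap of 5).
Mixing does better — 2×Q and 5×A: weight 30 ≤ 31, strength 2·11 + 5·11 = 77.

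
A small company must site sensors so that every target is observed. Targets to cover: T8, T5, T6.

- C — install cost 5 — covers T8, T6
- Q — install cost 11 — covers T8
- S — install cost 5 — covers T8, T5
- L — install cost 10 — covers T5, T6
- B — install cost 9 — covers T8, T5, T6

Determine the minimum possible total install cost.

The greedy cost-per-new-target heuristic would pick C and S for 10, but a cheaper cover exists.
B alone covers T8, T5, T6 — every target.
Total install cost: 9.
No cover costs less than 9.

9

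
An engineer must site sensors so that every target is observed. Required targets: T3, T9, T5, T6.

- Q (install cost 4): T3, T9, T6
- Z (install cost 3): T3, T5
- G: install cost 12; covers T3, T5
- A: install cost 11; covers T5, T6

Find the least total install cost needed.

Choose Q and Z: together they cover T3, T9, T5, T6 — every target.
Total install cost: 4 + 3 = 7.
No cover costs less than 7.

7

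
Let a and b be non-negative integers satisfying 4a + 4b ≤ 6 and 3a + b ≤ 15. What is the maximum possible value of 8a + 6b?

8

The continuous relaxation peaks at (1.5, 0) with value 12.00; rounding to a feasible lattice point costs some objective.
(a,b)=(1,0) is feasible, giving 8.
(a,b)=(0,1) is feasible, giving 6.
The best lattice point is (1,0), giving 8.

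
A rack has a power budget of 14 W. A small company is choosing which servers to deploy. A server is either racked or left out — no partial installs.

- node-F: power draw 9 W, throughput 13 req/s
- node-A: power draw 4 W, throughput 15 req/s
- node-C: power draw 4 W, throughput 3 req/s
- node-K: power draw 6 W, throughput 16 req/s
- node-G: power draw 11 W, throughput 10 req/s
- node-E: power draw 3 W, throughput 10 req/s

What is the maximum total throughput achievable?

node-A + node-K: power draw 4 + 6 = 10 ≤ 14, throughput 15 + 16 = 31.
node-A + node-K + node-E: power draw 4 + 6 + 3 = 13 ≤ 14, throughput 15 + 16 + 10 = 41.
node-A + node-C + node-K: power draw 4 + 4 + 6 = 14 ≤ 14, throughput 15 + 3 + 16 = 34.
Best is node-A, node-K, and node-E with total throughput 41.

41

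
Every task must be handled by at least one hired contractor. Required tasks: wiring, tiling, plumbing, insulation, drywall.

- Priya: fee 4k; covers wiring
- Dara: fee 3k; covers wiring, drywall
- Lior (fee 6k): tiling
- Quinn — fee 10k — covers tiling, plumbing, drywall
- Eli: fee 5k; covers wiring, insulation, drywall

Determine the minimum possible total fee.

15

The greedy cost-per-new-task heuristic would pick Dara, Quinn, and Eli for 18, but a cheaper cover exists.
Choose Quinn and Eli: together they cover wiring, tiling, plumbing, insulation, drywall — every task.
Total fee: 10 + 5 = 15.
No cover costs less than 15.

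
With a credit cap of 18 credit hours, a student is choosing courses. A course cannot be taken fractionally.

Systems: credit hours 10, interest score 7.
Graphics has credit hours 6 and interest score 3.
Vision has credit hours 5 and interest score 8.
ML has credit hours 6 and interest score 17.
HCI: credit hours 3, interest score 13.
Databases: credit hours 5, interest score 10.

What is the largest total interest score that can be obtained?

Take ML, HCI, and Databases: credit hours 6 + 3 + 5 = 14 ≤ 18, interest score 17 + 13 + 10 = 40.
No other feasible combination does better.

40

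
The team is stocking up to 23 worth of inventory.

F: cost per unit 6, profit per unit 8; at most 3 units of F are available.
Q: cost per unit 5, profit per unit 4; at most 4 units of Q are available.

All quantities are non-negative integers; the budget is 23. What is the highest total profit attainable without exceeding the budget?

F has the best ratio (8/6); taking only F gives at most 3×8 = 24 (stopped by the cost limit).
Mixing does better — 3×F and 1×Q: cost 23 ≤ 23, profit 3·8 + 1·4 = 28.

28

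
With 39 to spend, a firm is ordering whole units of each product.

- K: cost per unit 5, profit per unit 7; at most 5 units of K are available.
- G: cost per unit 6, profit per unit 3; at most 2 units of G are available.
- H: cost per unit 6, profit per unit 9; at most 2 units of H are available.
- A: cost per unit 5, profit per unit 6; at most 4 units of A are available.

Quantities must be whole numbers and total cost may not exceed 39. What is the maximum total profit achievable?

H has the best ratio (9/6); taking only H gives at most 2×9 = 18 (stopped by the supply cap of 2).
Mixing does better — 5×K and 2×H: cost 37 ≤ 39, profit 5·7 + 2·9 = 53.

53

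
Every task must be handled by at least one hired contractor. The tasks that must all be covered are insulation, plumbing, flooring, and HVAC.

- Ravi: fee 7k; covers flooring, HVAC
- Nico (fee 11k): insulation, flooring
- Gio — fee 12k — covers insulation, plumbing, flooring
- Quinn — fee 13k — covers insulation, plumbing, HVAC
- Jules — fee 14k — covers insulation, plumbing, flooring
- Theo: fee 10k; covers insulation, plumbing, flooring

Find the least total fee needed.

This is a weighted set-cover instance.
Choose Ravi and Theo: together they cover insulation, plumbing, flooring, HVAC — every task.
Total fee: 7 + 10 = 17.
No cover costs less than 17.

17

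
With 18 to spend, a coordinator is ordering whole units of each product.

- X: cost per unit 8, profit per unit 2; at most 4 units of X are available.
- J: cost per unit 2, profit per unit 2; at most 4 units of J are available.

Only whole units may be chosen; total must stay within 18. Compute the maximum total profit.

10

4×J: cost 8 ≤ 18, profit 4·2 = 8.
1×X and 4×J: cost 16 ≤ 18, profit 1·2 + 4·2 = 10.
Best is 10.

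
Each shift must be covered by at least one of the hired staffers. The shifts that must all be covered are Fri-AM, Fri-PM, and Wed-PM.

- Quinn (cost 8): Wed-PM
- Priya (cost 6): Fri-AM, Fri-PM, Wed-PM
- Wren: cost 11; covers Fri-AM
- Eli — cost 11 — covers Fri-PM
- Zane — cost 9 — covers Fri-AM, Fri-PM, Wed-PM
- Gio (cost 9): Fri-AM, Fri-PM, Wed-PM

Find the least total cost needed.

6

This is an integer covering problem.
Priya alone covers Fri-AM, Fri-PM, Wed-PM — every shift.
Total cost: 6.
No cover costs less than 6.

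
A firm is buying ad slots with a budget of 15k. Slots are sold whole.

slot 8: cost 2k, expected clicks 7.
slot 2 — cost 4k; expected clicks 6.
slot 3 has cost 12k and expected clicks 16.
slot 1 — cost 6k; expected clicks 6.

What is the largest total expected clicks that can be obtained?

23

Treat it as a binary knapsack problem.
slot 8 + slot 2 + slot 1: cost 2 + 4 + 6 = 12 ≤ 15, expected clicks 7 + 6 + 6 = 19.
slot 3: cost 12 ≤ 15, expected clicks 16.
slot 8 + slot 3: cost 2 + 12 = 14 ≤ 15, expected clicks 7 + 16 = 23.
Best is slot 8 and slot 3 with total expected clicks 23.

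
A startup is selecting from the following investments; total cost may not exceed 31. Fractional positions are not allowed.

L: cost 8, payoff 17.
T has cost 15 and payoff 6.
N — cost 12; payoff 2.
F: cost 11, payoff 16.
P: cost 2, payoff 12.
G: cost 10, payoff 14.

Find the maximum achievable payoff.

L + F + P: cost 8 + 11 + 2 = 21 ≤ 31, payoff 17 + 16 + 12 = 45.
L + F + P + G: cost 8 + 11 + 2 + 10 = 31 ≤ 31, payoff 17 + 16 + 12 + 14 = 59.
L + F + G: cost 8 + 11 + 10 = 29 ≤ 31, payoff 17 + 16 + 14 = 47.
Best is L, F, P, and G with total payoff 59.

59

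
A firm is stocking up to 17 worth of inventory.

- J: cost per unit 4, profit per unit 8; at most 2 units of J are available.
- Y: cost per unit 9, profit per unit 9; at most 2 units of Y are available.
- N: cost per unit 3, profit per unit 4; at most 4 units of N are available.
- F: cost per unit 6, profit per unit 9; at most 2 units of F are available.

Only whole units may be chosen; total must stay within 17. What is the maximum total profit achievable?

29

This is a bounded integer knapsack.
Take 2×J, 1×N, and 1×F: cost 17 ≤ 17, profit 2·8 + 1·4 + 1·9 = 29.
J has the best ratio (8/4) and is taken to its limit of 2; remaining capacity is filled optimally with the others.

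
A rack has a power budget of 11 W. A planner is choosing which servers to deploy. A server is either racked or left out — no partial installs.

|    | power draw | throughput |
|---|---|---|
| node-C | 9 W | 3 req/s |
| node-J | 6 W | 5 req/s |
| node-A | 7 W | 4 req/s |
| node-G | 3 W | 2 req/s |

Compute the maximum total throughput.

7

This is a 0-1 knapsack instance.
Take node-J and node-G: power draw 6 + 3 = 9 ≤ 11, throughput 5 + 2 = 7.
No other feasible combination does better.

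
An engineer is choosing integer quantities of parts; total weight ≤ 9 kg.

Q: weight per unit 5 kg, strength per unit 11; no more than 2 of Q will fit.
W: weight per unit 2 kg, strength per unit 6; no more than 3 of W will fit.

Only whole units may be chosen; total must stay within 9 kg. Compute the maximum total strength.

23

This is a bounded integer knapsack.
3×W: weight 6 ≤ 9, strength 3·6 = 18.
1×Q and 2×W: weight 9 ≤ 9, strength 1·11 + 2·6 = 23.
Best is 23.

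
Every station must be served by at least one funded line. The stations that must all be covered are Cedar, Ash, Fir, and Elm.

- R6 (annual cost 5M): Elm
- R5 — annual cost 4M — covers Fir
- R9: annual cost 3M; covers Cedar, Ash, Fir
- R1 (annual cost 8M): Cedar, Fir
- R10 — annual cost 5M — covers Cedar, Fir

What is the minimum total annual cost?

Choose R6 and R9: together they cover Cedar, Ash, Fir, Elm — every station.
Total annual cost: 5 + 3 = 8.

8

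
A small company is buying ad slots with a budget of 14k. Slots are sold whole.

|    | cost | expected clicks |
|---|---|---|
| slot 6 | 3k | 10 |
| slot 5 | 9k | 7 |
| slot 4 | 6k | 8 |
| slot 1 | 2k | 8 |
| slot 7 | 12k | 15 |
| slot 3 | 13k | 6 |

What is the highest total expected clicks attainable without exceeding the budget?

Allowing fractional choices, the relaxed optimum would be about 29.8, but ad slots are indivisible.
slot 6 + slot 4 + slot 1: cost 3 + 6 + 2 = 11 ≤ 14, expected clicks 10 + 8 + 8 = 26.
slot 6 + slot 5 + slot 1: cost 3 + 9 + 2 = 14 ≤ 14, expected clicks 10 + 7 + 8 = 25.
slot 1 + slot 7: cost 2 + 12 = 14 ≤ 14, expected clicks 8 + 15 = 23.
Best is slot 6, slot 4, and slot 1 with total expected clicks 26.

26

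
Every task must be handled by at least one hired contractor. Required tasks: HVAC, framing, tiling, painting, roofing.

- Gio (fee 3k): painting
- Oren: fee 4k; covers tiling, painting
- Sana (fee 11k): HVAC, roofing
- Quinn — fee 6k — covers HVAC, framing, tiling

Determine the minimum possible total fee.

20

The greedy cost-per-new-task heuristic would pick Oren, Quinn, and Sana for 21, but a cheaper cover exists.
Choose Gio, Sana, and Quinn: together they cover HVAC, framing, tiling, painting, roofing — every task.
Total fee: 3 + 11 + 6 = 20.
No cover costs less than 20.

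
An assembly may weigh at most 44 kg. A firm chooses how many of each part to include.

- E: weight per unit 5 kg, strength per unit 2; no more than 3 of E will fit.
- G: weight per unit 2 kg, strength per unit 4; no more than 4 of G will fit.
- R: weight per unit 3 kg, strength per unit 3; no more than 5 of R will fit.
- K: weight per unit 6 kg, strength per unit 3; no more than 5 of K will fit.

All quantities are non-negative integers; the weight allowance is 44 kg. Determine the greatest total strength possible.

40

Take 4×G, 4×R, and 4×K: weight 44 ≤ 44, strength 4·4 + 4·3 + 4·3 = 40.
G has the best ratio (4/2) and is taken to its limit of 4; remaining capacity is filled optimally with the others.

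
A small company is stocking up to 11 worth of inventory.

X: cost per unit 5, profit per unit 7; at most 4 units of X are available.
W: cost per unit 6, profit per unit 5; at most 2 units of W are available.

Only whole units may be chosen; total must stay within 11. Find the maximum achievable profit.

14

1×X and 1×W: cost 11 ≤ 11, profit 1·7 + 1·5 = 12.
2×X: cost 10 ≤ 11, profit 2·7 = 14.
Best is 14.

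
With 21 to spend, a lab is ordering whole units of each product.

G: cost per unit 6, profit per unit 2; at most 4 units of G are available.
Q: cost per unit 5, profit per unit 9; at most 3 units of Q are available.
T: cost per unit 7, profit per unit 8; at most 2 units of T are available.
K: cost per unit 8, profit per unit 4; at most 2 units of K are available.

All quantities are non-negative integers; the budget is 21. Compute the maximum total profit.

Take 1×G and 3×Q: cost 21 ≤ 21, profit 1·2 + 3·9 = 29.
Q has the best ratio (9/5) and is taken to its limit of 3; remaining capacity is filled optimally with the others.

29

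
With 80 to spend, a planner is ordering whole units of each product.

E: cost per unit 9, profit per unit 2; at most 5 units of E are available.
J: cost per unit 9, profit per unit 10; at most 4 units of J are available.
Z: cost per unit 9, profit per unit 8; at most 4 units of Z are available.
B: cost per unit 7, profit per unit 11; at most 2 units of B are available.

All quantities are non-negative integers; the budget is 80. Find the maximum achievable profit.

3×J, 4×Z, and 2×B: cost 77 ≤ 80, profit 3·10 + 4·8 + 2·11 = 84.
4×J, 3×Z, and 2×B: cost 77 ≤ 80, profit 4·10 + 3·8 + 2·11 = 86.
Best is 86.

86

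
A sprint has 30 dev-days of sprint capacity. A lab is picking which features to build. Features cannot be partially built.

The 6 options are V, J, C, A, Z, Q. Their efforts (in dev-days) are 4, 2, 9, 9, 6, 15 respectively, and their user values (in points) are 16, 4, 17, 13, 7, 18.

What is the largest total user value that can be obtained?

57

Allowing fractional choices, the relaxed optimum would be about 57.2, but features are indivisible.
V + J + C + Q: effort 4 + 2 + 9 + 15 = 30 ≤ 30, user value 16 + 4 + 17 + 18 = 55.
V + J + C + A + Z: effort 4 + 2 + 9 + 9 + 6 = 30 ≤ 30, user value 16 + 4 + 17 + 13 + 7 = 57.
Best is V, J, C, A, and Z with total user value 57.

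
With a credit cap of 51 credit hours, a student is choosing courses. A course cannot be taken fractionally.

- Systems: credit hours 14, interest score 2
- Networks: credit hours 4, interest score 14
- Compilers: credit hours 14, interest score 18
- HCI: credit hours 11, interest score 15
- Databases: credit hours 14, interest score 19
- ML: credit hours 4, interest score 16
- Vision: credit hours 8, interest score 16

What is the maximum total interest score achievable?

This is an integer program with binary decision variables.
Take Compilers, HCI, Databases, ML, and Vision: credit hours 14 + 11 + 14 + 4 + 8 = 51 ≤ 51, interest score 18 + 15 + 19 + 16 + 16 = 84.
No other feasible combination does better.

84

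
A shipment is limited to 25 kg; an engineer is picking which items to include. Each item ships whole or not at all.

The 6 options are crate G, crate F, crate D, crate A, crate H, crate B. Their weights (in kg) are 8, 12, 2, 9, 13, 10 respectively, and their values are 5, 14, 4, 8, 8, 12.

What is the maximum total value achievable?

30

Take crate F, crate D, and crate B: weight 12 + 2 + 10 = 24 ≤ 25, value 14 + 4 + 12 = 30.
No other feasible combination does better.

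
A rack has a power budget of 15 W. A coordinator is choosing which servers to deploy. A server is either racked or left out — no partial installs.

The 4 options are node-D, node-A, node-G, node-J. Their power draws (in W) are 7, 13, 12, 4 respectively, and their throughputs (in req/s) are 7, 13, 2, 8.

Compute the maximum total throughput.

15

This is an integer program with binary decision variables.
Allowing fractional choices, the relaxed optimum would be about 19.0, but servers are indivisible.
node-A: power draw 13 ≤ 15, throughput 13.
node-D + node-J: power draw 7 + 4 = 11 ≤ 15, throughput 7 + 8 = 15.
node-J: power draw 4 ≤ 15, throughput 8.
Best is node-D and node-J with total throughput 15.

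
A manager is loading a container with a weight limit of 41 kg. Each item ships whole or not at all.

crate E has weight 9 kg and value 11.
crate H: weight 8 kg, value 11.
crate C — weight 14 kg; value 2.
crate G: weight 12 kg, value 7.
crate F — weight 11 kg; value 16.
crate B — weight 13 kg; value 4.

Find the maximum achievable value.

45

Allowing fractional choices, the relaxed optimum would be about 45.3, but items are indivisible.
crate E + crate H + crate G + crate F: weight 9 + 8 + 12 + 11 = 40 ≤ 41, value 11 + 11 + 7 + 16 = 45.
crate E + crate H + crate F + crate B: weight 9 + 8 + 11 + 13 = 41 ≤ 41, value 11 + 11 + 16 + 4 = 42.
Best is crate E, crate H, crate G, and crate F with total value 45.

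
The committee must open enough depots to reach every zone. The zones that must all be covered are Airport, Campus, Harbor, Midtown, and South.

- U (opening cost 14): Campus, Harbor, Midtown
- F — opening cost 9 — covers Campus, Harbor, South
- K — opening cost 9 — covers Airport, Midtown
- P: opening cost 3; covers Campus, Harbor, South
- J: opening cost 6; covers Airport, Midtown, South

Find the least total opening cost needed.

9

Choose P and J: together they cover Airport, Campus, Harbor, Midtown, South — every zone.
Total opening cost: 3 + 6 = 9.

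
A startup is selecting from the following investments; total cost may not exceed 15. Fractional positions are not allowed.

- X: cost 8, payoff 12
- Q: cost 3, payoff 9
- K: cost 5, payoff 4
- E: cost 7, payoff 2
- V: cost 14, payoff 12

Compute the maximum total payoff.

21

Allowing fractional choices, the relaxed optimum would be about 24.4, but investments are indivisible.
Q + K + E: cost 3 + 5 + 7 = 15 ≤ 15, payoff 9 + 4 + 2 = 15.
X + Q: cost 8 + 3 = 11 ≤ 15, payoff 12 + 9 = 21.
X + K: cost 8 + 5 = 13 ≤ 15, payoff 12 + 4 = 16.
Best is X and Q with total payoff 21.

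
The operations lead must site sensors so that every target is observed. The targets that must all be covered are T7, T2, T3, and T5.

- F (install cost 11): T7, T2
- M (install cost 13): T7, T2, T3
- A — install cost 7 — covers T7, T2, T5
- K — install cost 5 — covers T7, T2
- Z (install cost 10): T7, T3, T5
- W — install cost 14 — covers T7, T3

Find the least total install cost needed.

The greedy cost-per-new-target heuristic would pick A and Z for 17, but a cheaper cover exists.
Choose K and Z: together they cover T7, T2, T3, T5 — every target.
Total install cost: 5 + 10 = 15.
No cover costs less than 15.

15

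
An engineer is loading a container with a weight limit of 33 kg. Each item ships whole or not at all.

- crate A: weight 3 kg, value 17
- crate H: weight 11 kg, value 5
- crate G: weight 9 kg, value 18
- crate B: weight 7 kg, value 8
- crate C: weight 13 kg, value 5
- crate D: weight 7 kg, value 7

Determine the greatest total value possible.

50

Take crate A, crate G, crate B, and crate D: weight 3 + 9 + 7 + 7 = 26 ≤ 33, value 17 + 18 + 8 + 7 = 50.
No other feasible combination does better.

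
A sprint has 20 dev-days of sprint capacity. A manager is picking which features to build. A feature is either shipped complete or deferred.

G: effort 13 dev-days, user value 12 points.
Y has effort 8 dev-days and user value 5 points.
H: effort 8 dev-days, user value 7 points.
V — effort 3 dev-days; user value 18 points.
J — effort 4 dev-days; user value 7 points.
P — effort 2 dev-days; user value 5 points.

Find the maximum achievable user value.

37

Allowing fractional choices, the relaxed optimum would be about 40.2, but features are indivisible.
Y + V + J + P: effort 8 + 3 + 4 + 2 = 17 ≤ 20, user value 5 + 18 + 7 + 5 = 35.
H + V + J + P: effort 8 + 3 + 4 + 2 = 17 ≤ 20, user value 7 + 18 + 7 + 5 = 37.
G + V + J: effort 13 + 3 + 4 = 20 ≤ 20, user value 12 + 18 + 7 = 37.
The maximum user value is 37; one optimal choice is H, V, J, and P.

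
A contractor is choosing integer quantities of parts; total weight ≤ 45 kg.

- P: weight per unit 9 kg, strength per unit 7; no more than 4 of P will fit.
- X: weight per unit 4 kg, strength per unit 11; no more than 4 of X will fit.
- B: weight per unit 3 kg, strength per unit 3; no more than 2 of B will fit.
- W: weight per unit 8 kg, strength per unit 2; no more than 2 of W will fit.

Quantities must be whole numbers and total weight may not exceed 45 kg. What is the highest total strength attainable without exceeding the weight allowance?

65

This is a bounded integer knapsack.
X has the best ratio (11/4); taking only X gives at most 4×11 = 44 (stopped by the supply cap of 4).
Mixing does better — 3×P and 4×X: weight 43 ≤ 45, strength 3·7 + 4·11 = 65.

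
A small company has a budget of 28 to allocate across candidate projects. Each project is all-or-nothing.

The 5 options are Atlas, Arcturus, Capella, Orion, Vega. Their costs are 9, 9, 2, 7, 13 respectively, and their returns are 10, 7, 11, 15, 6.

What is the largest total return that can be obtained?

43

This is a 0-1 knapsack instance.
Atlas + Capella + Orion: cost 9 + 2 + 7 = 18 ≤ 28, return 10 + 11 + 15 = 36.
Atlas + Arcturus + Capella + Orion: cost 9 + 9 + 2 + 7 = 27 ≤ 28, return 10 + 7 + 11 + 15 = 43.
Best is Atlas, Arcturus, Capella, and Orion with total return 43.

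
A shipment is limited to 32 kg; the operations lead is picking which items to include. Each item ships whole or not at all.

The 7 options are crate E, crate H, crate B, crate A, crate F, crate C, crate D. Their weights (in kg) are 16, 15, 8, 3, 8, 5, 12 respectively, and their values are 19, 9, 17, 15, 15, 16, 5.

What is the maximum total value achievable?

67

crate E + crate B + crate A + crate C: weight 16 + 8 + 3 + 5 = 32 ≤ 32, value 19 + 17 + 15 + 16 = 67.
crate E + crate A + crate F + crate C: weight 16 + 3 + 8 + 5 = 32 ≤ 32, value 19 + 15 + 15 + 16 = 65.
Best is crate E, crate B, crate A, and crate C with total value 67.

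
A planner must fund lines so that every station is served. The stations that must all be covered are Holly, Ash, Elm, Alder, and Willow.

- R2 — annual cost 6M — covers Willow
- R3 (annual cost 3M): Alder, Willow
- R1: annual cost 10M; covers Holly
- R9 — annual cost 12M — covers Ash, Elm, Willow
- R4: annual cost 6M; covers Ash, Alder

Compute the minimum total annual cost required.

25

Choose R3, R1, and R9: together they cover Holly, Ash, Elm, Alder, Willow — every station.
Total annual cost: 3 + 10 + 12 = 25.
No cover costs less than 25.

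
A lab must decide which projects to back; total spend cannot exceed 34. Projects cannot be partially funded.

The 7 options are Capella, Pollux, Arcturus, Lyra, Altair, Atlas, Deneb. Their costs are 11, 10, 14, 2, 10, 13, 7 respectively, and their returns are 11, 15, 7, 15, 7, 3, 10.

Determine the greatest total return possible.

This is an integer program with binary decision variables.
Allowing fractional choices, the relaxed optimum would be about 53.8, but projects are indivisible.
Capella + Pollux + Lyra + Altair: cost 11 + 10 + 2 + 10 = 33 ≤ 34, return 11 + 15 + 15 + 7 = 48.
Capella + Pollux + Lyra + Deneb: cost 11 + 10 + 2 + 7 = 30 ≤ 34, return 11 + 15 + 15 + 10 = 51.
Best is Capella, Pollux, Lyra, and Deneb with total return 51.

51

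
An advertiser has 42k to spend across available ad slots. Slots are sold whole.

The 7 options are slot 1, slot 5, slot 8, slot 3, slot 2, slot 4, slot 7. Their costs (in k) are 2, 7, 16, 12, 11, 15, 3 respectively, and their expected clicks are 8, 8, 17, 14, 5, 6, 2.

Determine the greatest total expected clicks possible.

Treat it as a binary knapsack problem.
Allowing fractional choices, the relaxed optimum would be about 49.9, but ad slots are indivisible.
slot 1 + slot 5 + slot 8 + slot 3: cost 2 + 7 + 16 + 12 = 37 ≤ 42, expected clicks 8 + 8 + 17 + 14 = 47.
slot 1 + slot 5 + slot 8 + slot 3 + slot 7: cost 2 + 7 + 16 + 12 + 3 = 40 ≤ 42, expected clicks 8 + 8 + 17 + 14 + 2 = 49.
slot 1 + slot 8 + slot 3 + slot 2: cost 2 + 16 + 12 + 11 = 41 ≤ 42, expected clicks 8 + 17 + 14 + 5 = 44.
Best is slot 1, slot 5, slot 8, slot 3, and slot 7 with total expected clicks 49.

49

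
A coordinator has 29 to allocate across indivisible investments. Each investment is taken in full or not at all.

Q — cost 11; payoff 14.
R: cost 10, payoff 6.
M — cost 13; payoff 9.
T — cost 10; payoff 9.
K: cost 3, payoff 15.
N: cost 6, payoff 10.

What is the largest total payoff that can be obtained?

Treat it as a binary knapsack problem.
Allowing fractional choices, the relaxed optimum would be about 47.1, but investments are indivisible.
R + T + K + N: cost 10 + 10 + 3 + 6 = 29 ≤ 29, payoff 6 + 9 + 15 + 10 = 40.
Q + T + K: cost 11 + 10 + 3 = 24 ≤ 29, payoff 14 + 9 + 15 = 38.
Q + K + N: cost 11 + 3 + 6 = 20 ≤ 29, payoff 14 + 15 + 10 = 39.
Best is R, T, K, and N with total payoff 40.

40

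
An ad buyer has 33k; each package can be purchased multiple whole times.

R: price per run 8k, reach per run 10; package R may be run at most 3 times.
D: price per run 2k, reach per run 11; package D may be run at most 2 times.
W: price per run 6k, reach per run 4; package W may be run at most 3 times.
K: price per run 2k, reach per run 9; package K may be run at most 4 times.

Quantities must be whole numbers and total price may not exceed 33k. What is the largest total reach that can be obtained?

This is a bounded integer knapsack.
D has the best ratio (11/2); taking only D gives at most 2×11 = 22 (stopped by the supply cap of 2).
Mixing does better — 2×R, 2×D, and 4×K: price 28 ≤ 33, reach 2·10 + 2·11 + 4·9 = 78.

78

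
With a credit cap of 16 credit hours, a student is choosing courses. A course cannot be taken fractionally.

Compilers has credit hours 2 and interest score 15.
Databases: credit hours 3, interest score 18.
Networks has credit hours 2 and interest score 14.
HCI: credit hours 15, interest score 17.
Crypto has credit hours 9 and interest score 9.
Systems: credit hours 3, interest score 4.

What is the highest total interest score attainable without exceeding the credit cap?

This is an integer program with binary decision variables.
Compilers + Databases + Networks: credit hours 2 + 3 + 2 = 7 ≤ 16, interest score 15 + 18 + 14 = 47.
Compilers + Databases + Networks + Crypto: credit hours 2 + 3 + 2 + 9 = 16 ≤ 16, interest score 15 + 18 + 14 + 9 = 56.
Compilers + Databases + Networks + Systems: credit hours 2 + 3 + 2 + 3 = 10 ≤ 16, interest score 15 + 18 + 14 + 4 = 51.
Best is Compilers, Databases, Networks, and Crypto with total interest score 56.

56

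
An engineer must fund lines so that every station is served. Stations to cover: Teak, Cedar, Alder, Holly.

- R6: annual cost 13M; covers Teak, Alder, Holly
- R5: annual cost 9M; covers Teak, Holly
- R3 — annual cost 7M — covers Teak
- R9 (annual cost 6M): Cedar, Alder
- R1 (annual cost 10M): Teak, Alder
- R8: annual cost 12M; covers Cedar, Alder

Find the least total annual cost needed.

15

Choose R5 and R9: together they cover Teak, Cedar, Alder, Holly — every station.
Total annual cost: 9 + 6 = 15.
No cover costs less than 15.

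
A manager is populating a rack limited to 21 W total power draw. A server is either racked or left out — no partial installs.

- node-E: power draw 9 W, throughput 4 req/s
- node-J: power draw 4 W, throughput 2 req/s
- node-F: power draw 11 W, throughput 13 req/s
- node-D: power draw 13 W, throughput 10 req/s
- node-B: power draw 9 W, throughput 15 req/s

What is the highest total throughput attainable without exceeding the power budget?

28

Take node-F and node-B: power draw 11 + 9 = 20 ≤ 21, throughput 13 + 15 = 28.
No other feasible combination does better.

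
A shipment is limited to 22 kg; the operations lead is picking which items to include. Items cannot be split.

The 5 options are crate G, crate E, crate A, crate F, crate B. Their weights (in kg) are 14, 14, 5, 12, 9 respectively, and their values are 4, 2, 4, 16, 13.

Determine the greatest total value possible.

Allowing fractional choices, the relaxed optimum would be about 29.8, but items are indivisible.
crate F + crate B: weight 12 + 9 = 21 ≤ 22, value 16 + 13 = 29.
crate A + crate F: weight 5 + 12 = 17 ≤ 22, value 4 + 16 = 20.
Best is crate F and crate B with total value 29.

29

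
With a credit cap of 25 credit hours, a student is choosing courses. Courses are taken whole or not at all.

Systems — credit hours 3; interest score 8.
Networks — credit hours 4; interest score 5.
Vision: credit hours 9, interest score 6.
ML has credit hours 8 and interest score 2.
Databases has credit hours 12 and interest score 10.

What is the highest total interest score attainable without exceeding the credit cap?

24

Allowing fractional choices, the relaxed optimum would be about 27.0, but courses are indivisible.
Systems + Networks + Vision + ML: credit hours 3 + 4 + 9 + 8 = 24 ≤ 25, interest score 8 + 5 + 6 + 2 = 21.
Systems + Vision + Databases: credit hours 3 + 9 + 12 = 24 ≤ 25, interest score 8 + 6 + 10 = 24.
Systems + Networks + Databases: credit hours 3 + 4 + 12 = 19 ≤ 25, interest score 8 + 5 + 10 = 23.
Best is Systems, Vision, and Databases with total interest score 24.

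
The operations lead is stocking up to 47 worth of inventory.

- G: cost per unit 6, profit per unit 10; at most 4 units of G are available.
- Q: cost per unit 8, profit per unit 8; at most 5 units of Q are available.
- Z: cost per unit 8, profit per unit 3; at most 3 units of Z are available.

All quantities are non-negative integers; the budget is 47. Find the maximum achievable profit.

This is a bounded integer knapsack.
4×G and 2×Q: cost 40 ≤ 47, profit 4·10 + 2·8 = 56.
3×G and 3×Q: cost 42 ≤ 47, profit 3·10 + 3·8 = 54.
Best is 56.

56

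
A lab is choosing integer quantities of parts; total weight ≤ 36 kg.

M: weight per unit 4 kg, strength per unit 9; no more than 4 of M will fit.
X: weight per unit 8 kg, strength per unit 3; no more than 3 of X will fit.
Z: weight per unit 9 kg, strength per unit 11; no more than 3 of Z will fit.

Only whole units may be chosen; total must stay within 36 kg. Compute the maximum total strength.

M has the best ratio (9/4); taking only M gives at most 4×9 = 36 (stopped by the supply cap of 4).
Mixing does better — 4×M and 2×Z: weight 34 ≤ 36, strength 4·9 + 2·11 = 58.

58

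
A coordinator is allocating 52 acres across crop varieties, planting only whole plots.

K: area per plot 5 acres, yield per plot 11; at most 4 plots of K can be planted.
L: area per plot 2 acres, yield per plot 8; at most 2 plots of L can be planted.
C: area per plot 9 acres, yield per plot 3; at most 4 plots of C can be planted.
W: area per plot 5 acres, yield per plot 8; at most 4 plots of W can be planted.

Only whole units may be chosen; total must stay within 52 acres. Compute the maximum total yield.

92

4×K, 2×L, and 4×W: area 44 ≤ 52, yield 4·11 + 2·8 + 4·8 = 92.
4×K, 1×L, 1×C, and 4×W: area 51 ≤ 52, yield 4·11 + 1·8 + 1·3 + 4·8 = 87.
Best is 92.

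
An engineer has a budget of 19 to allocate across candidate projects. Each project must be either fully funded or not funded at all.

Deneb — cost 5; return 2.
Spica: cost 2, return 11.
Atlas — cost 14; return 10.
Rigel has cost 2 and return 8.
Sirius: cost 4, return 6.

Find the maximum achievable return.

This is a 0-1 knapsack instance.
Allowing fractional choices, the relaxed optimum would be about 32.9, but projects are indivisible.
Spica + Atlas + Rigel: cost 2 + 14 + 2 = 18 ≤ 19, return 11 + 10 + 8 = 29.
Spica + Rigel + Sirius: cost 2 + 2 + 4 = 8 ≤ 19, return 11 + 8 + 6 = 25.
Deneb + Spica + Rigel + Sirius: cost 5 + 2 + 2 + 4 = 13 ≤ 19, return 2 + 11 + 8 + 6 = 27.
Best is Spica, Atlas, and Rigel with total return 29.

29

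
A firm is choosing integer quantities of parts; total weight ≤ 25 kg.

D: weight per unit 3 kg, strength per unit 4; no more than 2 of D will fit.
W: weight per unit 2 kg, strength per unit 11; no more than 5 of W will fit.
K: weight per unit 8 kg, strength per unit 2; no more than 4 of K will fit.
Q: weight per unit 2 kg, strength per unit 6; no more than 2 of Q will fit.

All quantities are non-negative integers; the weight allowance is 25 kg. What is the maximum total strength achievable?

Take 2×D, 5×W, and 2×Q: weight 20 ≤ 25, strength 2·4 + 5·11 + 2·6 = 75.
W has the best ratio (11/2) and is taken to its limit of 5; remaining capacity is filled optimally with the others.

75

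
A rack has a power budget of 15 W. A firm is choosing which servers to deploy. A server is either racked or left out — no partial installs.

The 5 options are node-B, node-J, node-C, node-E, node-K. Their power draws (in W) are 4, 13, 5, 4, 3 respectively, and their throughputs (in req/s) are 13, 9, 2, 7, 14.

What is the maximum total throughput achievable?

Allowing fractional choices, the relaxed optimum would be about 36.8, but servers are indivisible.
node-B + node-E + node-K: power draw 4 + 4 + 3 = 11 ≤ 15, throughput 13 + 7 + 14 = 34.
node-B + node-C + node-K: power draw 4 + 5 + 3 = 12 ≤ 15, throughput 13 + 2 + 14 = 29.
Best is node-B, node-E, and node-K with total throughput 34.

34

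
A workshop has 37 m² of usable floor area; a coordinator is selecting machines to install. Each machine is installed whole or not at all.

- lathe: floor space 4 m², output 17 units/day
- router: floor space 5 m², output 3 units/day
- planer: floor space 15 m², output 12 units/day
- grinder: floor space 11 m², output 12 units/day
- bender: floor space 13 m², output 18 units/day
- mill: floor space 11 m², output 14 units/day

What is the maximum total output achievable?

52

Allowing fractional choices, the relaxed optimum would be about 58.8, but machines are indivisible.
lathe + router + grinder + bender: floor space 4 + 5 + 11 + 13 = 33 ≤ 37, output 17 + 3 + 12 + 18 = 50.
lathe + router + planer + bender: floor space 4 + 5 + 15 + 13 = 37 ≤ 37, output 17 + 3 + 12 + 18 = 50.
lathe + router + bender + mill: floor space 4 + 5 + 13 + 11 = 33 ≤ 37, output 17 + 3 + 18 + 14 = 52.
Best is lathe, router, bender, and mill with total output 52.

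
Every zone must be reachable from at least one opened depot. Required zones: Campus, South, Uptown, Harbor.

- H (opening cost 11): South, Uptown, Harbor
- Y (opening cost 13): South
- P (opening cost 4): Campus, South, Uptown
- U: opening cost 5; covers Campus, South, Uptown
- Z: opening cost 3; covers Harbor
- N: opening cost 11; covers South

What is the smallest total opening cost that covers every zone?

Choose P and Z: together they cover Campus, South, Uptown, Harbor — every zone.
Total opening cost: 4 + 3 = 7.
No cover costs less than 7.

7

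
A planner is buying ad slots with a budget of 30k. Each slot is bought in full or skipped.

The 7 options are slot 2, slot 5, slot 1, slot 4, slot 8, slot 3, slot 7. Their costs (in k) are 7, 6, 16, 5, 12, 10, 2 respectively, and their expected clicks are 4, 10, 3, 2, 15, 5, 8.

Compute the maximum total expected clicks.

38

Allowing fractional choices, the relaxed optimum would be about 38.5, but ad slots are indivisible.
slot 5 + slot 4 + slot 8 + slot 7: cost 6 + 5 + 12 + 2 = 25 ≤ 30, expected clicks 10 + 2 + 15 + 8 = 35.
slot 5 + slot 8 + slot 3 + slot 7: cost 6 + 12 + 10 + 2 = 30 ≤ 30, expected clicks 10 + 15 + 5 + 8 = 38.
slot 2 + slot 5 + slot 8 + slot 7: cost 7 + 6 + 12 + 2 = 27 ≤ 30, expected clicks 4 + 10 + 15 + 8 = 37.
Best is slot 5, slot 8, slot 3, and slot 7 with total expected clicks 38.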